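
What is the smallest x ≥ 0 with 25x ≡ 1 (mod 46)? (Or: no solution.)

gcd(46, 25) = 1  (46 = 1*25 + 21, 25 = 1*21 + 4, 21 = 5*4 + 1, 4 = 4*1).
1 divides 1, so solutions exist.
Back-substituting, 25*(-11) + 46*(6) = 1.
So 25*(-11) ≡ 1 (mod 46); multiply by 1: x ≡ -11 (mod 46).
Smallest nonnegative: x = -11 mod 46 = 35.

35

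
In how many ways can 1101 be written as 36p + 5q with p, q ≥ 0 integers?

6

gcd(36, 5) = 1  (36 = 7·5 + 1, 5 = 5·1).
Back-substituting, 36·(1) + 5·(-7) = 1.
Scale by 1101: one solution is (1101, -7707). Reduce p mod 5: (1, 213).
General: p = 1 + 5t, q = 213 - 36t.
p ≥ 0 ⇒ t ≥ 0; q ≥ 0 ⇒ t ≤ 5. So t ∈ [0, 5]: 6 solutions.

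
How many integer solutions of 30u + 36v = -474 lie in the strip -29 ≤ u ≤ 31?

gcd(36, 30):
  36 = 1*30 + 6
  30 = 5*6
so gcd(36, 30) = 6.
Back-substitute for Bézout coefficients:
  6 = 36 - 1*30
  ... = 30*(-1) + 36*(1)
Scale by -79: particular solution (79, -79); reduce u mod 6: (1, -14).
General solution: u = 1 + 6t, v = -14 - 5t for integer t.
-29 ≤ 1 + 6t ≤ 31 gives t ∈ [-5, 5], which is 11 values.

11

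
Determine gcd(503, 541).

gcd(541, 503) = 1  (541 = 1×503 + 38, 503 = 13×38 + 9, 38 = 4×9 + 2, 9 = 4×2 + 1, 2 = 2×1).

1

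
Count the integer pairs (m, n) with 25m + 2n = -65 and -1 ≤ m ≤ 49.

gcd(25, 2):
  25 = 12*2 + 1
  2 = 2*1
so gcd(25, 2) = 1.
Back-substitute for Bézout coefficients:
  1 = 25 - 12*2
  ... = 25*(1) + 2*(-12)
Scale by -65: particular solution (-65, 780); reduce m mod 2: (1, -45).
General solution: m = 1 + 2t, n = -45 - 25t for integer t.
-1 ≤ 1 + 2t ≤ 49 gives t ∈ [-1, 24], which is 26 values.

26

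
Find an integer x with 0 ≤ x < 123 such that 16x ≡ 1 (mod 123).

gcd(123, 16) = 1.
By Bézout, 16×(-23) + 123×(3) = 1.
So 16×-23 ≡ 1 (mod 123), and -23 mod 123 = 100.

100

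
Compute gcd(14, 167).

gcd(167, 14) = 1  (167 = 11*14 + 13, 14 = 1*13 + 1, 13 = 13*1).

1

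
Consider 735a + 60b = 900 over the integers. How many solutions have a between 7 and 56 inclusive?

13

gcd(735, 60) = 15  (735 = 12·60 + 15, 60 = 4·15).
Back-substituting, 735·(1) + 60·(-12) = 15.
Scale by 60: particular solution (60, -720); reduce a mod 4: (0, 15).
General solution: a = 0 + 4t, b = 15 - 49t for integer t.
7 ≤ 0 + 4t ≤ 56 gives t ∈ [2, 14], which is 13 values.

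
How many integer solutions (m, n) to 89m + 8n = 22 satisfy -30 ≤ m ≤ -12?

2

gcd(89, 8) = 1  (89 = 11*8 + 1, 8 = 8*1).
Back-substituting, 89*(1) + 8*(-11) = 1.
Scale by 22: particular solution (22, -242); reduce m mod 8: (6, -64).
General solution: m = 6 + 8t, n = -64 - 89t for integer t.
-30 ≤ 6 + 8t ≤ -12 gives t ∈ [-4, -3], which is 2 values.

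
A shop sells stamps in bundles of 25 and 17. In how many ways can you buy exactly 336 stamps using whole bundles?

Need nonnegative integers with 25j + 17k = 336.
gcd(25, 17) = 1, and 25·(-2) + 17·(3) = 1.
So (j₀, k₀) = (-672, 1008); general j = -672 + 17t, k = 1008 - 25t.
j ≥ 0 ⇒ t ≥ 40; k ≥ 0 ⇒ t ≤ 40. That's 1 value of t.

1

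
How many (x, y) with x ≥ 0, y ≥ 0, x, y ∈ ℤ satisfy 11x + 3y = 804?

25

gcd(11, 3):
  11 = 3·3 + 2
  3 = 1·2 + 1
  2 = 2·1
so gcd(11, 3) = 1.
Back-substitute for Bézout coefficients:
  1 = 3 - 1·2
  ... = 11·(-1) + 3·(4)
Scale by 804: one solution is (-804, 3216). Reduce x mod 3: (0, 268).
General: x = 0 + 3t, y = 268 - 11t.
x ≥ 0 ⇒ t ≥ 0; y ≥ 0 ⇒ t ≤ 24. So t ∈ [0, 24]: 25 solutions.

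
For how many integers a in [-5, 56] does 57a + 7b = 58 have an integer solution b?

9

gcd(57, 7) = 1.
By Bézout, 57*(1) + 7*(-8) = 1.
Particular solution: (2, -8).
General solution: a = 2 + 7t, b = -8 - 57t for integer t.
-5 ≤ 2 + 7t ≤ 56 gives t ∈ [-1, 7], which is 9 values.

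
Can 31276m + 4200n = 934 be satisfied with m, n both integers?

gcd(31276, 4200) = 28  (31276 = 7·4200 + 1876, 4200 = 2·1876 + 448, 1876 = 4·448 + 84, 448 = 5·84 + 28, 84 = 3·28).
28 does not divide 934 (remainder 10), so no integer solutions.

no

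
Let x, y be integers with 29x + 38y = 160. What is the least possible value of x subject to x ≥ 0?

gcd(38, 29) = 1.
1 divides 160, so solutions exist.
By Bézout, 29*(-17) + 38*(13) = 1.
Scale by 160/1 = 160: (x₀, y₀) = (-2720, 2080).
General solution: x = -2720 + 38t, y = 2080 - 29t for integer t.
x ≥ 0: smallest is -2720 mod 38 = 16 (at t = 72), with y = -8.

16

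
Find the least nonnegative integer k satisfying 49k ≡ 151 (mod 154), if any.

no solution

gcd(154, 49) = 7  (154 = 3×49 + 7, 49 = 7×7).
7 does not divide 151, so the congruence has no solution.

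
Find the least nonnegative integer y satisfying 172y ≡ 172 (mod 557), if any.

1

gcd(557, 172) = 1  (557 = 3*172 + 41, 172 = 4*41 + 8, 41 = 5*8 + 1, 8 = 8*1).
1 divides 172, so solutions exist.
Back-substituting, 172*(-68) + 557*(21) = 1.
So 172*(-68) ≡ 1 (mod 557); multiply by 172: y ≡ -11696 (mod 557).
Smallest nonnegative: y = -11696 mod 557 = 1.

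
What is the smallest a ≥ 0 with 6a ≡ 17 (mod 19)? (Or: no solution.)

6

gcd(19, 6):
  19 = 3·6 + 1
  6 = 6·1
so gcd(19, 6) = 1.
1 divides 17, so solutions exist.
Back-substitute for Bézout coefficients:
  1 = 19 - 3·6
  ... = 6·(-3) + 19·(1)
So 6·(-3) ≡ 1 (mod 19); multiply by 17: a ≡ -51 (mod 19).
Smallest nonnegative: a = -51 mod 19 = 6.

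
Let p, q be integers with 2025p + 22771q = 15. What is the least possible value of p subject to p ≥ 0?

15012

gcd(22771, 2025) = 1  (22771 = 11*2025 + 496, 2025 = 4*496 + 41, 496 = 12*41 + 4, 41 = 10*4 + 1, 4 = 4*1).
1 divides 15, so solutions exist.
Back-substituting, 2025*(5555) + 22771*(-494) = 1.
Scale by 15/1 = 15: (p₀, q₀) = (83325, -7410).
General solution: p = 83325 + 22771t, q = -7410 - 2025t for integer t.
p ≥ 0: smallest is 83325 mod 22771 = 15012 (at t = -3), with q = -1335.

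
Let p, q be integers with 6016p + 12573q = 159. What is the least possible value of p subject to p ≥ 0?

gcd(12573, 6016):
  12573 = 2×6016 + 541
  6016 = 11×541 + 65
  541 = 8×65 + 21
  65 = 3×21 + 2
  21 = 10×2 + 1
  2 = 2×1
so gcd(12573, 6016) = 1.
1 divides 159, so solutions exist.
Back-substitute for Bézout coefficients:
  1 = 21 - 10×2
  ... = 6016×(-5996) + 12573×(2869)
Scale by 159/1 = 159: (p₀, q₀) = (-953364, 456171).
General solution: p = -953364 + 12573t, q = 456171 - 6016t for integer t.
p ≥ 0: smallest is -953364 mod 12573 = 2184 (at t = 76), with q = -1045.

2184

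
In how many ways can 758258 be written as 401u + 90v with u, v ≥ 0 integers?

21

gcd(401, 90) = 1  (401 = 4·90 + 41, 90 = 2·41 + 8, 41 = 5·8 + 1, 8 = 8·1).
Back-substituting, 401·(11) + 90·(-49) = 1.
Scale by 758258: one solution is (8340838, -37154642). Reduce u mod 90: (88, 8033).
General: u = 88 + 90t, v = 8033 - 401t.
u ≥ 0 ⇒ t ≥ 0; v ≥ 0 ⇒ t ≤ 20. So t ∈ [0, 20]: 21 solutions.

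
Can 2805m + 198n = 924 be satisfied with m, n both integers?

yes

gcd(2805, 198) = 33.
33 divides 924, so integer solutions exist.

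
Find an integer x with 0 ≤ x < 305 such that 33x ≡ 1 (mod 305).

37

gcd(305, 33) = 1  (305 = 9×33 + 8, 33 = 4×8 + 1, 8 = 8×1).
Back-substituting, 33×(37) + 305×(-4) = 1.
So 33×37 ≡ 1 (mod 305), and 37 mod 305 = 37.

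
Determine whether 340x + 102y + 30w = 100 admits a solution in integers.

gcd(340, 102) = 34  (340 = 3×102 + 34, 102 = 3×34).
gcd(34, 30) = 2.
2 divides 100, so integer solutions exist.

yes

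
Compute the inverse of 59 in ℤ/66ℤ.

47

gcd(66, 59):
  66 = 1*59 + 7
  59 = 8*7 + 3
  7 = 2*3 + 1
  3 = 3*1
so gcd(66, 59) = 1.
Back-substitute for Bézout coefficients:
  1 = 7 - 2*3
  ... = 59*(-19) + 66*(17)
So 59*-19 ≡ 1 (mod 66), and -19 mod 66 = 47.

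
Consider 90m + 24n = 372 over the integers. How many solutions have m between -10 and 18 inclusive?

gcd(90, 24):
  90 = 3·24 + 18
  24 = 1·18 + 6
  18 = 3·6
so gcd(90, 24) = 6.
Back-substitute for Bézout coefficients:
  6 = 24 - 1·18
  ... = 90·(-1) + 24·(4)
Scale by 62: particular solution (-62, 248); reduce m mod 4: (2, 8).
General solution: m = 2 + 4t, n = 8 - 15t for integer t.
-10 ≤ 2 + 4t ≤ 18 gives t ∈ [-3, 4], which is 8 values.

8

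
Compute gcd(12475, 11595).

5

gcd(12475, 11595):
  12475 = 1×11595 + 880
  11595 = 13×880 + 155
  880 = 5×155 + 105
  155 = 1×105 + 50
  105 = 2×50 + 5
  50 = 10×5
so gcd(12475, 11595) = 5.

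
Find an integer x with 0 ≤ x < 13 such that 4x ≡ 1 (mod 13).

10

gcd(13, 4) = 1  (13 = 3×4 + 1, 4 = 4×1).
Back-substituting, 4×(-3) + 13×(1) = 1.
So 4×-3 ≡ 1 (mod 13), and -3 mod 13 = 10.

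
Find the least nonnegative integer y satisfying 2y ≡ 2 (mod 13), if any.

gcd(13, 2):
  13 = 6·2 + 1
  2 = 2·1
so gcd(13, 2) = 1.
1 divides 2, so solutions exist.
Back-substitute for Bézout coefficients:
  1 = 13 - 6·2
  ... = 2·(-6) + 13·(1)
So 2·(-6) ≡ 1 (mod 13); multiply by 2: y ≡ -12 (mod 13).
Smallest nonnegative: y = -12 mod 13 = 1.

1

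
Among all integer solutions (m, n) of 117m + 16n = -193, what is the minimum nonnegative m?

3

gcd(117, 16) = 1.
1 divides -193, so solutions exist.
By Bézout, 117·(-3) + 16·(22) = 1.
Scale by -193/1 = -193: (m₀, n₀) = (579, -4246).
General solution: m = 579 + 16t, n = -4246 - 117t for integer t.
m ≥ 0: smallest is 579 mod 16 = 3 (at t = -36), with n = -34.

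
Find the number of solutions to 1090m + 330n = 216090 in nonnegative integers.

gcd(1090, 330) = 10  (1090 = 3·330 + 100, 330 = 3·100 + 30, 100 = 3·30 + 10, 30 = 3·10).
Back-substituting, 1090·(10) + 330·(-33) = 10.
Scale by 21609: one solution is (216090, -713097). Reduce m mod 33: (6, 635).
General: m = 6 + 33t, n = 635 - 109t.
m ≥ 0 ⇒ t ≥ 0; n ≥ 0 ⇒ t ≤ 5. So t ∈ [0, 5]: 6 solutions.

6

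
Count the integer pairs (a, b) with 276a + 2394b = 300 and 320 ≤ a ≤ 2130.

gcd(2394, 276):
  2394 = 8*276 + 186
  276 = 1*186 + 90
  186 = 2*90 + 6
  90 = 15*6
so gcd(2394, 276) = 6.
Back-substitute for Bézout coefficients:
  6 = 186 - 2*90
  ... = 276*(-26) + 2394*(3)
Scale by 50: particular solution (-1300, 150); reduce a mod 399: (296, -34).
General solution: a = 296 + 399t, b = -34 - 46t for integer t.
320 ≤ 296 + 399t ≤ 2130 gives t ∈ [1, 4], which is 4 values.

4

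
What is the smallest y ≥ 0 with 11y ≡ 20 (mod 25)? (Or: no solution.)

gcd(25, 11):
  25 = 2·11 + 3
  11 = 3·3 + 2
  3 = 1·2 + 1
  2 = 2·1
so gcd(25, 11) = 1.
1 divides 20, so solutions exist.
Back-substitute for Bézout coefficients:
  1 = 3 - 1·2
  ... = 11·(-9) + 25·(4)
So 11·(-9) ≡ 1 (mod 25); multiply by 20: y ≡ -180 (mod 25).
Smallest nonnegative: y = -180 mod 25 = 20.

20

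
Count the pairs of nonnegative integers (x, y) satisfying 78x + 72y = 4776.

5

gcd(78, 72) = 6.
By Bézout, 78·(1) + 72·(-1) = 6.
One solution: (4, 62).
General: x = 4 + 12t, y = 62 - 13t.
x ≥ 0 ⇒ t ≥ 0; y ≥ 0 ⇒ t ≤ 4. So t ∈ [0, 4]: 5 solutions.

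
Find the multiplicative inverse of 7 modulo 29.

25

gcd(29, 7) = 1.
By Bézout, 7×(-4) + 29×(1) = 1.
So 7×-4 ≡ 1 (mod 29), and -4 mod 29 = 25.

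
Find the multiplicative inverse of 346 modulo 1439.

gcd(1439, 346) = 1  (1439 = 4*346 + 55, 346 = 6*55 + 16, 55 = 3*16 + 7, 16 = 2*7 + 2, 7 = 3*2 + 1, 2 = 2*1).
Back-substituting, 346*(-628) + 1439*(151) = 1.
So 346*-628 ≡ 1 (mod 1439), and -628 mod 1439 = 811.

811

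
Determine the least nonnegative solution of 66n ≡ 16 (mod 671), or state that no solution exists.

gcd(671, 66):
  671 = 10*66 + 11
  66 = 6*11
so gcd(671, 66) = 11.
11 does not divide 16, so the congruence has no solution.

no solution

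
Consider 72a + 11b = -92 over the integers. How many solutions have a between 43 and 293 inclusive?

gcd(72, 11) = 1  (72 = 6×11 + 6, 11 = 1×6 + 5, 6 = 1×5 + 1, 5 = 5×1).
Back-substituting, 72×(2) + 11×(-13) = 1.
Scale by -92: particular solution (-184, 1196); reduce a mod 11: (3, -28).
General solution: a = 3 + 11t, b = -28 - 72t for integer t.
43 ≤ 3 + 11t ≤ 293 gives t ∈ [4, 26], which is 23 values.

23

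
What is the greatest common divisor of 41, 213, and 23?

gcd(213, 41):
  213 = 5*41 + 8
  41 = 5*8 + 1
  8 = 8*1
so gcd(213, 41) = 1.
gcd(1, 23) = 1.

1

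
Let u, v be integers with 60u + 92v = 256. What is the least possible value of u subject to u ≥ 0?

15

gcd(92, 60) = 4  (92 = 1·60 + 32, 60 = 1·32 + 28, 32 = 1·28 + 4, 28 = 7·4).
4 divides 256, so solutions exist.
Back-substituting, 60·(-3) + 92·(2) = 4.
Scale by 256/4 = 64: (u₀, v₀) = (-192, 128).
General solution: u = -192 + 23t, v = 128 - 15t for integer t.
u ≥ 0: smallest is -192 mod 23 = 15 (at t = 9), with v = -7.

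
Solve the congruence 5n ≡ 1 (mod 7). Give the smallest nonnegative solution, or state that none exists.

3

gcd(7, 5) = 1.
1 divides 1, so solutions exist.
By Bézout, 5·(3) + 7·(-2) = 1.
So 5·(3) ≡ 1 (mod 7); multiply by 1: n ≡ 3 (mod 7).
Smallest nonnegative: n = 3 mod 7 = 3.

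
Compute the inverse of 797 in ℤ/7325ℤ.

1783

gcd(7325, 797):
  7325 = 9*797 + 152
  797 = 5*152 + 37
  152 = 4*37 + 4
  37 = 9*4 + 1
  4 = 4*1
so gcd(7325, 797) = 1.
Back-substitute for Bézout coefficients:
  1 = 37 - 9*4
  ... = 797*(1783) + 7325*(-194)
So 797*1783 ≡ 1 (mod 7325), and 1783 mod 7325 = 1783.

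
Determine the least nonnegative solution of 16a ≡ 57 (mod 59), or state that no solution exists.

gcd(59, 16) = 1.
1 divides 57, so solutions exist.
By Bézout, 16*(-11) + 59*(3) = 1.
So 16*(-11) ≡ 1 (mod 59); multiply by 57: a ≡ -627 (mod 59).
Smallest nonnegative: a = -627 mod 59 = 22.

22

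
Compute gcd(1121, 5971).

1

gcd(5971, 1121):
  5971 = 5×1121 + 366
  1121 = 3×366 + 23
  366 = 15×23 + 21
  23 = 1×21 + 2
  21 = 10×2 + 1
  2 = 2×1
so gcd(5971, 1121) = 1.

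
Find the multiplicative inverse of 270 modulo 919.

gcd(919, 270):
  919 = 3×270 + 109
  270 = 2×109 + 52
  109 = 2×52 + 5
  52 = 10×5 + 2
  5 = 2×2 + 1
  2 = 2×1
so gcd(919, 270) = 1.
Back-substitute for Bézout coefficients:
  1 = 5 - 2×2
  ... = 270×(-371) + 919×(109)
So 270×-371 ≡ 1 (mod 919), and -371 mod 919 = 548.

548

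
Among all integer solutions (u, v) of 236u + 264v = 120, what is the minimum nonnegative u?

24

gcd(264, 236):
  264 = 1·236 + 28
  236 = 8·28 + 12
  28 = 2·12 + 4
  12 = 3·4
so gcd(264, 236) = 4.
4 divides 120, so solutions exist.
Back-substitute for Bézout coefficients:
  4 = 28 - 2·12
  ... = 236·(-19) + 264·(17)
Scale by 120/4 = 30: (u₀, v₀) = (-570, 510).
General solution: u = -570 + 66t, v = 510 - 59t for integer t.
u ≥ 0: smallest is -570 mod 66 = 24 (at t = 9), with v = -21.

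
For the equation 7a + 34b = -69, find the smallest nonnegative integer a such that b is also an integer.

gcd(34, 7) = 1.
1 divides -69, so solutions exist.
By Bézout, 7*(5) + 34*(-1) = 1.
Scale by -69/1 = -69: (a₀, b₀) = (-345, 69).
General solution: a = -345 + 34t, b = 69 - 7t for integer t.
a ≥ 0: smallest is -345 mod 34 = 29 (at t = 11), with b = -8.

29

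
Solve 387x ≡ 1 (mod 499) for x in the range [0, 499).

49

gcd(499, 387) = 1.
By Bézout, 387*(49) + 499*(-38) = 1.
So 387*49 ≡ 1 (mod 499), and 49 mod 499 = 49.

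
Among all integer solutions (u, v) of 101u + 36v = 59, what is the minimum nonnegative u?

gcd(101, 36) = 1  (101 = 2·36 + 29, 36 = 1·29 + 7, 29 = 4·7 + 1, 7 = 7·1).
1 divides 59, so solutions exist.
Back-substituting, 101·(5) + 36·(-14) = 1.
Scale by 59/1 = 59: (u₀, v₀) = (295, -826).
General solution: u = 295 + 36t, v = -826 - 101t for integer t.
u ≥ 0: smallest is 295 mod 36 = 7 (at t = -8), with v = -18.

7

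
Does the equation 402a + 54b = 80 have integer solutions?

no

gcd(402, 54) = 6  (402 = 7×54 + 24, 54 = 2×24 + 6, 24 = 4×6).
6 does not divide 80 (remainder 2), so no integer solutions.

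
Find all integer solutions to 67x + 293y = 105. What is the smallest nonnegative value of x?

159

gcd(293, 67):
  293 = 4*67 + 25
  67 = 2*25 + 17
  25 = 1*17 + 8
  17 = 2*8 + 1
  8 = 8*1
so gcd(293, 67) = 1.
1 divides 105, so solutions exist.
Back-substitute for Bézout coefficients:
  1 = 17 - 2*8
  ... = 67*(35) + 293*(-8)
Scale by 105/1 = 105: (x₀, y₀) = (3675, -840).
General solution: x = 3675 + 293t, y = -840 - 67t for integer t.
x ≥ 0: smallest is 3675 mod 293 = 159 (at t = -12), with y = -36.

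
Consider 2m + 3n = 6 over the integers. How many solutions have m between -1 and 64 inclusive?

gcd(3, 2):
  3 = 1*2 + 1
  2 = 2*1
so gcd(3, 2) = 1.
Back-substitute for Bézout coefficients:
  1 = 3 - 1*2
  ... = 2*(-1) + 3*(1)
Scale by 6: particular solution (-6, 6); reduce m mod 3: (0, 2).
General solution: m = 0 + 3t, n = 2 - 2t for integer t.
-1 ≤ 0 + 3t ≤ 64 gives t ∈ [0, 21], which is 22 values.

22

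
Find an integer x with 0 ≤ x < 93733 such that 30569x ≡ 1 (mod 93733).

gcd(93733, 30569):
  93733 = 3*30569 + 2026
  30569 = 15*2026 + 179
  2026 = 11*179 + 57
  179 = 3*57 + 8
  57 = 7*8 + 1
  8 = 8*1
so gcd(93733, 30569) = 1.
Back-substitute for Bézout coefficients:
  1 = 57 - 7*8
  ... = 30569*(-11520) + 93733*(3757)
So 30569*-11520 ≡ 1 (mod 93733), and -11520 mod 93733 = 82213.

82213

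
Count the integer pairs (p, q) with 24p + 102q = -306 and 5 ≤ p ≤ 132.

7

gcd(102, 24) = 6  (102 = 4×24 + 6, 24 = 4×6).
Back-substituting, 24×(-4) + 102×(1) = 6.
Scale by -51: particular solution (204, -51); reduce p mod 17: (0, -3).
General solution: p = 0 + 17t, q = -3 - 4t for integer t.
5 ≤ 0 + 17t ≤ 132 gives t ∈ [1, 7], which is 7 values.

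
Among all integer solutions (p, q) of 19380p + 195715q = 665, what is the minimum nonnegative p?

gcd(195715, 19380) = 5  (195715 = 10*19380 + 1915, 19380 = 10*1915 + 230, 1915 = 8*230 + 75, 230 = 3*75 + 5, 75 = 15*5).
5 divides 665, so solutions exist.
Back-substituting, 19380*(2555) + 195715*(-253) = 5.
Scale by 665/5 = 133: (p₀, q₀) = (339815, -33649).
General solution: p = 339815 + 39143t, q = -33649 - 3876t for integer t.
p ≥ 0: smallest is 339815 mod 39143 = 26671 (at t = -8), with q = -2641.

26671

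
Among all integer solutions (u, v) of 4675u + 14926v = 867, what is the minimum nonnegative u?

gcd(14926, 4675):
  14926 = 3×4675 + 901
  4675 = 5×901 + 170
  901 = 5×170 + 51
  170 = 3×51 + 17
  51 = 3×17
so gcd(14926, 4675) = 17.
17 divides 867, so solutions exist.
Back-substitute for Bézout coefficients:
  17 = 170 - 3×51
  ... = 4675×(265) + 14926×(-83)
Scale by 867/17 = 51: (u₀, v₀) = (13515, -4233).
General solution: u = 13515 + 878t, v = -4233 - 275t for integer t.
u ≥ 0: smallest is 13515 mod 878 = 345 (at t = -15), with v = -108.

345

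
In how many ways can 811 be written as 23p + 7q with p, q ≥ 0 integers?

gcd(23, 7) = 1  (23 = 3*7 + 2, 7 = 3*2 + 1, 2 = 2*1).
Back-substituting, 23*(-3) + 7*(10) = 1.
Scale by 811: one solution is (-2433, 8110). Reduce p mod 7: (3, 106).
General: p = 3 + 7t, q = 106 - 23t.
p ≥ 0 ⇒ t ≥ 0; q ≥ 0 ⇒ t ≤ 4. So t ∈ [0, 4]: 5 solutions.

5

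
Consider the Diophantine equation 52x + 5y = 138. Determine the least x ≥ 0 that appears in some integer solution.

gcd(52, 5) = 1.
1 divides 138, so solutions exist.
By Bézout, 52*(-2) + 5*(21) = 1.
Scale by 138/1 = 138: (x₀, y₀) = (-276, 2898).
General solution: x = -276 + 5t, y = 2898 - 52t for integer t.
x ≥ 0: smallest is -276 mod 5 = 4 (at t = 56), with y = -14.

4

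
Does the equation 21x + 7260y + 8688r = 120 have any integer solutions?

yes

gcd(7260, 21) = 3  (7260 = 345*21 + 15, 21 = 1*15 + 6, 15 = 2*6 + 3, 6 = 2*3).
gcd(3, 8688) = 3.
3 divides 120, so integer solutions exist.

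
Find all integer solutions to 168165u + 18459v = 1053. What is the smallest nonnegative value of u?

gcd(168165, 18459) = 9.
9 divides 1053, so solutions exist.
By Bézout, 168165·(844) + 18459·(-7689) = 9.
Scale by 1053/9 = 117: (u₀, v₀) = (98748, -899613).
General solution: u = 98748 + 2051t, v = -899613 - 18685t for integer t.
u ≥ 0: smallest is 98748 mod 2051 = 300 (at t = -48), with v = -2733.

300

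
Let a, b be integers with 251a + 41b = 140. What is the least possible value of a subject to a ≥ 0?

28

gcd(251, 41):
  251 = 6*41 + 5
  41 = 8*5 + 1
  5 = 5*1
so gcd(251, 41) = 1.
1 divides 140, so solutions exist.
Back-substitute for Bézout coefficients:
  1 = 41 - 8*5
  ... = 251*(-8) + 41*(49)
Scale by 140/1 = 140: (a₀, b₀) = (-1120, 6860).
General solution: a = -1120 + 41t, b = 6860 - 251t for integer t.
a ≥ 0: smallest is -1120 mod 41 = 28 (at t = 28), with b = -168.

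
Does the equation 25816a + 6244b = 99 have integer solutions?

no

gcd(25816, 6244) = 28  (25816 = 4*6244 + 840, 6244 = 7*840 + 364, 840 = 2*364 + 112, 364 = 3*112 + 28, 112 = 4*28).
28 does not divide 99 (remainder 15), so no integer solutions.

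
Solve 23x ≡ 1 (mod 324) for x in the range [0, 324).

gcd(324, 23) = 1  (324 = 14·23 + 2, 23 = 11·2 + 1, 2 = 2·1).
Back-substituting, 23·(155) + 324·(-11) = 1.
So 23·155 ≡ 1 (mod 324), and 155 mod 324 = 155.

155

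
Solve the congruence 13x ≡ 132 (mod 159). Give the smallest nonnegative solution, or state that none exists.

gcd(159, 13):
  159 = 12*13 + 3
  13 = 4*3 + 1
  3 = 3*1
so gcd(159, 13) = 1.
1 divides 132, so solutions exist.
Back-substitute for Bézout coefficients:
  1 = 13 - 4*3
  ... = 13*(49) + 159*(-4)
So 13*(49) ≡ 1 (mod 159); multiply by 132: x ≡ 6468 (mod 159).
Smallest nonnegative: x = 6468 mod 159 = 108.

108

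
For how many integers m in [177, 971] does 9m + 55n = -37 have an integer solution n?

14

gcd(55, 9):
  55 = 6×9 + 1
  9 = 9×1
so gcd(55, 9) = 1.
Back-substitute for Bézout coefficients:
  1 = 55 - 6×9
  ... = 9×(-6) + 55×(1)
Scale by -37: particular solution (222, -37); reduce m mod 55: (2, -1).
General solution: m = 2 + 55t, n = -1 - 9t for integer t.
177 ≤ 2 + 55t ≤ 971 gives t ∈ [4, 17], which is 14 values.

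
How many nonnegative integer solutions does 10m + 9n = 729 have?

gcd(10, 9) = 1  (10 = 1*9 + 1, 9 = 9*1).
Back-substituting, 10*(1) + 9*(-1) = 1.
Scale by 729: one solution is (729, -729). Reduce m mod 9: (0, 81).
General: m = 0 + 9t, n = 81 - 10t.
m ≥ 0 ⇒ t ≥ 0; n ≥ 0 ⇒ t ≤ 8. So t ∈ [0, 8]: 9 solutions.

9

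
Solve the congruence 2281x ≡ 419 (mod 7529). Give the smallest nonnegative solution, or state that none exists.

5387

gcd(7529, 2281):
  7529 = 3*2281 + 686
  2281 = 3*686 + 223
  686 = 3*223 + 17
  223 = 13*17 + 2
  17 = 8*2 + 1
  2 = 2*1
so gcd(7529, 2281) = 1.
1 divides 419, so solutions exist.
Back-substitute for Bézout coefficients:
  1 = 17 - 8*2
  ... = 2281*(-3545) + 7529*(1074)
So 2281*(-3545) ≡ 1 (mod 7529); multiply by 419: x ≡ -1485355 (mod 7529).
Smallest nonnegative: x = -1485355 mod 7529 = 5387.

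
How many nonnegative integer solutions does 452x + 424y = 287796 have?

gcd(452, 424):
  452 = 1*424 + 28
  424 = 15*28 + 4
  28 = 7*4
so gcd(452, 424) = 4.
Back-substitute for Bézout coefficients:
  4 = 424 - 15*28
  ... = 452*(-15) + 424*(16)
Scale by 71949: one solution is (-1079235, 1151184). Reduce x mod 106: (57, 618).
General: x = 57 + 106t, y = 618 - 113t.
x ≥ 0 ⇒ t ≥ 0; y ≥ 0 ⇒ t ≤ 5. So t ∈ [0, 5]: 6 solutions.

6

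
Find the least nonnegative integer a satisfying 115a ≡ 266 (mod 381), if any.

gcd(381, 115) = 1  (381 = 3*115 + 36, 115 = 3*36 + 7, 36 = 5*7 + 1, 7 = 7*1).
1 divides 266, so solutions exist.
Back-substituting, 115*(-53) + 381*(16) = 1.
So 115*(-53) ≡ 1 (mod 381); multiply by 266: a ≡ -14098 (mod 381).
Smallest nonnegative: a = -14098 mod 381 = 380.

380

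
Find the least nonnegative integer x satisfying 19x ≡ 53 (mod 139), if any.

gcd(139, 19) = 1.
1 divides 53, so solutions exist.
By Bézout, 19*(22) + 139*(-3) = 1.
So 19*(22) ≡ 1 (mod 139); multiply by 53: x ≡ 1166 (mod 139).
Smallest nonnegative: x = 1166 mod 139 = 54.

54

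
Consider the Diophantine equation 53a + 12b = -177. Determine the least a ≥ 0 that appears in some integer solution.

3

gcd(53, 12):
  53 = 4·12 + 5
  12 = 2·5 + 2
  5 = 2·2 + 1
  2 = 2·1
so gcd(53, 12) = 1.
1 divides -177, so solutions exist.
Back-substitute for Bézout coefficients:
  1 = 5 - 2·2
  ... = 53·(5) + 12·(-22)
Scale by -177/1 = -177: (a₀, b₀) = (-885, 3894).
General solution: a = -885 + 12t, b = 3894 - 53t for integer t.
a ≥ 0: smallest is -885 mod 12 = 3 (at t = 74), with b = -28.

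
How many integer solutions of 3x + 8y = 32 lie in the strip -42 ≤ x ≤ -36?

gcd(8, 3) = 1.
By Bézout, 3·(3) + 8·(-1) = 1.
Particular solution: (0, 4).
General solution: x = 0 + 8t, y = 4 - 3t for integer t.
-42 ≤ 0 + 8t ≤ -36 gives t ∈ [-5, -5], which is 1 value.

1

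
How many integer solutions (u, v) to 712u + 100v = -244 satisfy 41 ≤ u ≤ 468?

gcd(712, 100) = 4  (712 = 7×100 + 12, 100 = 8×12 + 4, 12 = 3×4).
Back-substituting, 712×(-8) + 100×(57) = 4.
Scale by -61: particular solution (488, -3477); reduce u mod 25: (13, -95).
General solution: u = 13 + 25t, v = -95 - 178t for integer t.
41 ≤ 13 + 25t ≤ 468 gives t ∈ [2, 18], which is 17 values.

17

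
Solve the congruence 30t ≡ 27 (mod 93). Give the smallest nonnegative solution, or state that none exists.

gcd(93, 30) = 3.
3 divides 27, so solutions exist.
By Bézout, 30×(-3) + 93×(1) = 3.
So 30×(-3) ≡ 3 (mod 93); multiply by 9: t ≡ -27 (mod 31).
Smallest nonnegative: t = -27 mod 31 = 4.

4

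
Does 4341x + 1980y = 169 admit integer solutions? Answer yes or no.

no

gcd(4341, 1980) = 3  (4341 = 2*1980 + 381, 1980 = 5*381 + 75, 381 = 5*75 + 6, 75 = 12*6 + 3, 6 = 2*3).
3 does not divide 169 (remainder 1), so no integer solutions.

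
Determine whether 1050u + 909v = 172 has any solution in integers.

gcd(1050, 909) = 3.
3 does not divide 172 (remainder 1), so no integer solutions.

no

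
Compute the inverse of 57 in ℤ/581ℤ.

316

gcd(581, 57) = 1  (581 = 10×57 + 11, 57 = 5×11 + 2, 11 = 5×2 + 1, 2 = 2×1).
Back-substituting, 57×(-265) + 581×(26) = 1.
So 57×-265 ≡ 1 (mod 581), and -265 mod 581 = 316.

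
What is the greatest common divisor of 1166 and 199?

1

gcd(1166, 199):
  1166 = 5×199 + 171
  199 = 1×171 + 28
  171 = 6×28 + 3
  28 = 9×3 + 1
  3 = 3×1
so gcd(1166, 199) = 1.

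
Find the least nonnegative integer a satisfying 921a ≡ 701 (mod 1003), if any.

126

gcd(1003, 921):
  1003 = 1*921 + 82
  921 = 11*82 + 19
  82 = 4*19 + 6
  19 = 3*6 + 1
  6 = 6*1
so gcd(1003, 921) = 1.
1 divides 701, so solutions exist.
Back-substitute for Bézout coefficients:
  1 = 19 - 3*6
  ... = 921*(159) + 1003*(-146)
So 921*(159) ≡ 1 (mod 1003); multiply by 701: a ≡ 111459 (mod 1003).
Smallest nonnegative: a = 111459 mod 1003 = 126.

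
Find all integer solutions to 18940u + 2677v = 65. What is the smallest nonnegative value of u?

2371

gcd(18940, 2677) = 1.
1 divides 65, so solutions exist.
By Bézout, 18940×(-293) + 2677×(2073) = 1.
Scale by 65/1 = 65: (u₀, v₀) = (-19045, 134745).
General solution: u = -19045 + 2677t, v = 134745 - 18940t for integer t.
u ≥ 0: smallest is -19045 mod 2677 = 2371 (at t = 8), with v = -16775.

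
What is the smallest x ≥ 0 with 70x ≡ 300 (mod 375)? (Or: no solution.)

15

gcd(375, 70) = 5.
5 divides 300, so solutions exist.
By Bézout, 70·(-16) + 375·(3) = 5.
So 70·(-16) ≡ 5 (mod 375); multiply by 60: x ≡ -960 (mod 75).
Smallest nonnegative: x = -960 mod 75 = 15.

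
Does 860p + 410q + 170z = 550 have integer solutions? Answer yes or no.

gcd(860, 410) = 10  (860 = 2×410 + 40, 410 = 10×40 + 10, 40 = 4×10).
gcd(10, 170) = 10.
10 divides 550, so integer solutions exist.

yes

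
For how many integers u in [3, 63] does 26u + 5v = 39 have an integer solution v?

gcd(26, 5) = 1  (26 = 5×5 + 1, 5 = 5×1).
Back-substituting, 26×(1) + 5×(-5) = 1.
Scale by 39: particular solution (39, -195); reduce u mod 5: (4, -13).
General solution: u = 4 + 5t, v = -13 - 26t for integer t.
3 ≤ 4 + 5t ≤ 63 gives t ∈ [0, 11], which is 12 values.

12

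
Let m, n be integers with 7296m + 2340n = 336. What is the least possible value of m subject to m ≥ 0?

86

gcd(7296, 2340) = 12  (7296 = 3·2340 + 276, 2340 = 8·276 + 132, 276 = 2·132 + 12, 132 = 11·12).
12 divides 336, so solutions exist.
Back-substituting, 7296·(17) + 2340·(-53) = 12.
Scale by 336/12 = 28: (m₀, n₀) = (476, -1484).
General solution: m = 476 + 195t, n = -1484 - 608t for integer t.
m ≥ 0: smallest is 476 mod 195 = 86 (at t = -2), with n = -268.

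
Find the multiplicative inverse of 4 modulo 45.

gcd(45, 4) = 1  (45 = 11·4 + 1, 4 = 4·1).
Back-substituting, 4·(-11) + 45·(1) = 1.
So 4·-11 ≡ 1 (mod 45), and -11 mod 45 = 34.

34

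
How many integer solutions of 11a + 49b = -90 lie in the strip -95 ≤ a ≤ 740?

17

gcd(49, 11) = 1  (49 = 4×11 + 5, 11 = 2×5 + 1, 5 = 5×1).
Back-substituting, 11×(9) + 49×(-2) = 1.
Scale by -90: particular solution (-810, 180); reduce a mod 49: (23, -7).
General solution: a = 23 + 49t, b = -7 - 11t for integer t.
-95 ≤ 23 + 49t ≤ 740 gives t ∈ [-2, 14], which is 17 values.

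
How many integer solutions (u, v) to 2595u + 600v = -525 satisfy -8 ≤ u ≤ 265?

gcd(2595, 600):
  2595 = 4·600 + 195
  600 = 3·195 + 15
  195 = 13·15
so gcd(2595, 600) = 15.
Back-substitute for Bézout coefficients:
  15 = 600 - 3·195
  ... = 2595·(-3) + 600·(13)
Scale by -35: particular solution (105, -455); reduce u mod 40: (25, -109).
General solution: u = 25 + 40t, v = -109 - 173t for integer t.
-8 ≤ 25 + 40t ≤ 265 gives t ∈ [0, 6], which is 7 values.

7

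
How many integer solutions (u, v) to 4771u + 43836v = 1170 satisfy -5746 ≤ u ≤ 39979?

14

gcd(43836, 4771) = 13  (43836 = 9×4771 + 897, 4771 = 5×897 + 286, 897 = 3×286 + 39, 286 = 7×39 + 13, 39 = 3×13).
Back-substituting, 4771×(1075) + 43836×(-117) = 13.
Scale by 90: particular solution (96750, -10530); reduce u mod 3372: (2334, -254).
General solution: u = 2334 + 3372t, v = -254 - 367t for integer t.
-5746 ≤ 2334 + 3372t ≤ 39979 gives t ∈ [-2, 11], which is 14 values.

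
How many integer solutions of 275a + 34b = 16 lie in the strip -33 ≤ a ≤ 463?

gcd(275, 34) = 1.
By Bézout, 275*(-11) + 34*(89) = 1.
Particular solution: (28, -226).
General solution: a = 28 + 34t, b = -226 - 275t for integer t.
-33 ≤ 28 + 34t ≤ 463 gives t ∈ [-1, 12], which is 14 values.

14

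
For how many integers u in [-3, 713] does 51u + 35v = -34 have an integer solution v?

gcd(51, 35) = 1.
By Bézout, 51*(11) + 35*(-16) = 1.
Particular solution: (11, -17).
General solution: u = 11 + 35t, v = -17 - 51t for integer t.
-3 ≤ 11 + 35t ≤ 713 gives t ∈ [0, 20], which is 21 values.

21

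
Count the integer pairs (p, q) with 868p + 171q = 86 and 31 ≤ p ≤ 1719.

10

gcd(868, 171) = 1.
By Bézout, 868*(79) + 171*(-401) = 1.
Particular solution: (125, -634).
General solution: p = 125 + 171t, q = -634 - 868t for integer t.
31 ≤ 125 + 171t ≤ 1719 gives t ∈ [0, 9], which is 10 values.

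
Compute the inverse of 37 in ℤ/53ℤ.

43

gcd(53, 37):
  53 = 1·37 + 16
  37 = 2·16 + 5
  16 = 3·5 + 1
  5 = 5·1
so gcd(53, 37) = 1.
Back-substitute for Bézout coefficients:
  1 = 16 - 3·5
  ... = 37·(-10) + 53·(7)
So 37·-10 ≡ 1 (mod 53), and -10 mod 53 = 43.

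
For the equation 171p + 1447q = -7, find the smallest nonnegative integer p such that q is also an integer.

770

gcd(1447, 171) = 1  (1447 = 8·171 + 79, 171 = 2·79 + 13, 79 = 6·13 + 1, 13 = 13·1).
1 divides -7, so solutions exist.
Back-substituting, 171·(-110) + 1447·(13) = 1.
Scale by -7/1 = -7: (p₀, q₀) = (770, -91).
General solution: p = 770 + 1447t, q = -91 - 171t for integer t.
p ≥ 0: smallest is 770 mod 1447 = 770 (at t = 0), with q = -91.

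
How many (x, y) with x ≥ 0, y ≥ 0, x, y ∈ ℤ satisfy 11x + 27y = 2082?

7

gcd(27, 11) = 1  (27 = 2·11 + 5, 11 = 2·5 + 1, 5 = 5·1).
Back-substituting, 11·(5) + 27·(-2) = 1.
Scale by 2082: one solution is (10410, -4164). Reduce x mod 27: (15, 71).
General: x = 15 + 27t, y = 71 - 11t.
x ≥ 0 ⇒ t ≥ 0; y ≥ 0 ⇒ t ≤ 6. So t ∈ [0, 6]: 7 solutions.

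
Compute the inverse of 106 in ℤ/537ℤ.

76

gcd(537, 106) = 1.
By Bézout, 106·(76) + 537·(-15) = 1.
So 106·76 ≡ 1 (mod 537), and 76 mod 537 = 76.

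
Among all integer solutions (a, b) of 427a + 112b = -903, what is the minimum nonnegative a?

gcd(427, 112):
  427 = 3*112 + 91
  112 = 1*91 + 21
  91 = 4*21 + 7
  21 = 3*7
so gcd(427, 112) = 7.
7 divides -903, so solutions exist.
Back-substitute for Bézout coefficients:
  7 = 91 - 4*21
  ... = 427*(5) + 112*(-19)
Scale by -903/7 = -129: (a₀, b₀) = (-645, 2451).
General solution: a = -645 + 16t, b = 2451 - 61t for integer t.
a ≥ 0: smallest is -645 mod 16 = 11 (at t = 41), with b = -50.

11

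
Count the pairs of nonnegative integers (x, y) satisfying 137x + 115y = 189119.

12

gcd(137, 115):
  137 = 1×115 + 22
  115 = 5×22 + 5
  22 = 4×5 + 2
  5 = 2×2 + 1
  2 = 2×1
so gcd(137, 115) = 1.
Back-substitute for Bézout coefficients:
  1 = 5 - 2×2
  ... = 137×(-47) + 115×(56)
Scale by 189119: one solution is (-8888593, 10590664). Reduce x mod 115: (102, 1523).
General: x = 102 + 115t, y = 1523 - 137t.
x ≥ 0 ⇒ t ≥ 0; y ≥ 0 ⇒ t ≤ 11. So t ∈ [0, 11]: 12 solutions.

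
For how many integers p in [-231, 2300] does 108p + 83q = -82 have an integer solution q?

gcd(108, 83) = 1  (108 = 1×83 + 25, 83 = 3×25 + 8, 25 = 3×8 + 1, 8 = 8×1).
Back-substituting, 108×(10) + 83×(-13) = 1.
Scale by -82: particular solution (-820, 1066); reduce p mod 83: (10, -14).
General solution: p = 10 + 83t, q = -14 - 108t for integer t.
-231 ≤ 10 + 83t ≤ 2300 gives t ∈ [-2, 27], which is 30 values.

30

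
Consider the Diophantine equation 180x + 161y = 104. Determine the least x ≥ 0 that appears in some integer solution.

gcd(180, 161) = 1  (180 = 1×161 + 19, 161 = 8×19 + 9, 19 = 2×9 + 1, 9 = 9×1).
1 divides 104, so solutions exist.
Back-substituting, 180×(17) + 161×(-19) = 1.
Scale by 104/1 = 104: (x₀, y₀) = (1768, -1976).
General solution: x = 1768 + 161t, y = -1976 - 180t for integer t.
x ≥ 0: smallest is 1768 mod 161 = 158 (at t = -10), with y = -176.

158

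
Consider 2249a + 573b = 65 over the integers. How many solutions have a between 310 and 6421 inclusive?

gcd(2249, 573) = 1.
By Bézout, 2249×(-40) + 573×(157) = 1.
Particular solution: (265, -1040).
General solution: a = 265 + 573t, b = -1040 - 2249t for integer t.
310 ≤ 265 + 573t ≤ 6421 gives t ∈ [1, 10], which is 10 values.

10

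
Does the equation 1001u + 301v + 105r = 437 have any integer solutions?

no

gcd(1001, 301):
  1001 = 3×301 + 98
  301 = 3×98 + 7
  98 = 14×7
so gcd(1001, 301) = 7.
gcd(7, 105) = 7.
7 does not divide 437 (remainder 3), so no integer solutions.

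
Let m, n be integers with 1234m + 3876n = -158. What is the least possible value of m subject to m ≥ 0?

25

gcd(3876, 1234):
  3876 = 3×1234 + 174
  1234 = 7×174 + 16
  174 = 10×16 + 14
  16 = 1×14 + 2
  14 = 7×2
so gcd(3876, 1234) = 2.
2 divides -158, so solutions exist.
Back-substitute for Bézout coefficients:
  2 = 16 - 1×14
  ... = 1234×(245) + 3876×(-78)
Scale by -158/2 = -79: (m₀, n₀) = (-19355, 6162).
General solution: m = -19355 + 1938t, n = 6162 - 617t for integer t.
m ≥ 0: smallest is -19355 mod 1938 = 25 (at t = 10), with n = -8.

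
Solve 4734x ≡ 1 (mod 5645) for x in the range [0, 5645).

gcd(5645, 4734):
  5645 = 1·4734 + 911
  4734 = 5·911 + 179
  911 = 5·179 + 16
  179 = 11·16 + 3
  16 = 5·3 + 1
  3 = 3·1
so gcd(5645, 4734) = 1.
Back-substitute for Bézout coefficients:
  1 = 16 - 5·3
  ... = 4734·(-1766) + 5645·(1481)
So 4734·-1766 ≡ 1 (mod 5645), and -1766 mod 5645 = 3879.

3879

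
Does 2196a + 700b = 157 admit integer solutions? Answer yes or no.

no

gcd(2196, 700) = 4  (2196 = 3*700 + 96, 700 = 7*96 + 28, 96 = 3*28 + 12, 28 = 2*12 + 4, 12 = 3*4).
4 does not divide 157 (remainder 1), so no integer solutions.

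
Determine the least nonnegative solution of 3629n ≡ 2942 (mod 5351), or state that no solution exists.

gcd(5351, 3629) = 1.
1 divides 2942, so solutions exist.
By Bézout, 3629*(-376) + 5351*(255) = 1.
So 3629*(-376) ≡ 1 (mod 5351); multiply by 2942: n ≡ -1106192 (mod 5351).
Smallest nonnegative: n = -1106192 mod 5351 = 1465.

1465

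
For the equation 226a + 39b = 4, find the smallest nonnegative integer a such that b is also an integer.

gcd(226, 39):
  226 = 5*39 + 31
  39 = 1*31 + 8
  31 = 3*8 + 7
  8 = 1*7 + 1
  7 = 7*1
so gcd(226, 39) = 1.
1 divides 4, so solutions exist.
Back-substitute for Bézout coefficients:
  1 = 8 - 1*7
  ... = 226*(-5) + 39*(29)
Scale by 4/1 = 4: (a₀, b₀) = (-20, 116).
General solution: a = -20 + 39t, b = 116 - 226t for integer t.
a ≥ 0: smallest is -20 mod 39 = 19 (at t = 1), with b = -110.

19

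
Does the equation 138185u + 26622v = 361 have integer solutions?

gcd(138185, 26622) = 29  (138185 = 5·26622 + 5075, 26622 = 5·5075 + 1247, 5075 = 4·1247 + 87, 1247 = 14·87 + 29, 87 = 3·29).
29 does not divide 361 (remainder 13), so no integer solutions.

no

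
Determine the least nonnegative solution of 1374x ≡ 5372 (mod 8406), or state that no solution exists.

no solution

gcd(8406, 1374) = 6  (8406 = 6×1374 + 162, 1374 = 8×162 + 78, 162 = 2×78 + 6, 78 = 13×6).
6 does not divide 5372, so the congruence has no solution.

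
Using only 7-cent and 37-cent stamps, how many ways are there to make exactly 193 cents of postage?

Need nonnegative integers with 7j + 37k = 193.
gcd(7, 37) = 1, and 7·(16) + 37·(-3) = 1.
So (j₀, k₀) = (3088, -579); general j = 3088 + 37t, k = -579 - 7t.
j ≥ 0 ⇒ t ≥ -83; k ≥ 0 ⇒ t ≤ -83. That's 1 value of t.

1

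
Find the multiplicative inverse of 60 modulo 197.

gcd(197, 60) = 1.
By Bézout, 60*(23) + 197*(-7) = 1.
So 60*23 ≡ 1 (mod 197), and 23 mod 197 = 23.

23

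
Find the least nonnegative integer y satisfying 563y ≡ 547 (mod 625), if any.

gcd(625, 563) = 1.
1 divides 547, so solutions exist.
By Bézout, 563*(252) + 625*(-227) = 1.
So 563*(252) ≡ 1 (mod 625); multiply by 547: y ≡ 137844 (mod 625).
Smallest nonnegative: y = 137844 mod 625 = 344.

344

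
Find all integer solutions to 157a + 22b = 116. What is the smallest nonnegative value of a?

2

gcd(157, 22) = 1  (157 = 7×22 + 3, 22 = 7×3 + 1, 3 = 3×1).
1 divides 116, so solutions exist.
Back-substituting, 157×(-7) + 22×(50) = 1.
Scale by 116/1 = 116: (a₀, b₀) = (-812, 5800).
General solution: a = -812 + 22t, b = 5800 - 157t for integer t.
a ≥ 0: smallest is -812 mod 22 = 2 (at t = 37), with b = -9.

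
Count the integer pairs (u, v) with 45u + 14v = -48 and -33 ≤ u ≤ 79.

gcd(45, 14) = 1  (45 = 3·14 + 3, 14 = 4·3 + 2, 3 = 1·2 + 1, 2 = 2·1).
Back-substituting, 45·(5) + 14·(-16) = 1.
Scale by -48: particular solution (-240, 768); reduce u mod 14: (12, -42).
General solution: u = 12 + 14t, v = -42 - 45t for integer t.
-33 ≤ 12 + 14t ≤ 79 gives t ∈ [-3, 4], which is 8 values.

8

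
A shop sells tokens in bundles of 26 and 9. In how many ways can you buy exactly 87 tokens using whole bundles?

Need nonnegative integers with 26j + 9k = 87.
gcd(26, 9) = 1, and 26·(-1) + 9·(3) = 1.
So (j₀, k₀) = (-87, 261); general j = -87 + 9t, k = 261 - 26t.
j ≥ 0 ⇒ t ≥ 10; k ≥ 0 ⇒ t ≤ 10. That's 1 value of t.

1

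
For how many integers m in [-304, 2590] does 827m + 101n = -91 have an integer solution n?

29

gcd(827, 101) = 1.
By Bézout, 827×(16) + 101×(-131) = 1.
Particular solution: (59, -484).
General solution: m = 59 + 101t, n = -484 - 827t for integer t.
-304 ≤ 59 + 101t ≤ 2590 gives t ∈ [-3, 25], which is 29 values.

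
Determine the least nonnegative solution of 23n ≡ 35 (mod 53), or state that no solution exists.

gcd(53, 23) = 1.
1 divides 35, so solutions exist.
By Bézout, 23*(-23) + 53*(10) = 1.
So 23*(-23) ≡ 1 (mod 53); multiply by 35: n ≡ -805 (mod 53).
Smallest nonnegative: n = -805 mod 53 = 43.

43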